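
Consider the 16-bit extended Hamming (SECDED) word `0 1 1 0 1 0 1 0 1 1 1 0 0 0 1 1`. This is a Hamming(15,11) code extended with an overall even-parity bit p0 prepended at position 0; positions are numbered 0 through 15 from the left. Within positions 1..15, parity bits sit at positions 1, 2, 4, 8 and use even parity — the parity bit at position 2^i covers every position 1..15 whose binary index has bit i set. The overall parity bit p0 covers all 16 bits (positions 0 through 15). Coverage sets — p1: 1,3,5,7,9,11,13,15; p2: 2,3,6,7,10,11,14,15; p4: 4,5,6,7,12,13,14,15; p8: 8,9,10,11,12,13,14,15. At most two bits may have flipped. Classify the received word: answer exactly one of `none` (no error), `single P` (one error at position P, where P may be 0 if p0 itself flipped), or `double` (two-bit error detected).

s1: b1⊕b3⊕b5⊕b7⊕b9⊕b11⊕b13⊕b15 = 1⊕0⊕0⊕0⊕1⊕0⊕0⊕1 = 1
s2: b2⊕b3⊕b6⊕b7⊕b10⊕b11⊕b14⊕b15 = 1⊕0⊕1⊕0⊕1⊕0⊕1⊕1 = 1
s4: b4⊕b5⊕b6⊕b7⊕b12⊕b13⊕b14⊕b15 = 1⊕0⊕1⊕0⊕0⊕0⊕1⊕1 = 0
s8: b8⊕b9⊕b10⊕b11⊕b12⊕b13⊕b14⊕b15 = 1⊕1⊕1⊕0⊕0⊕0⊕1⊕1 = 1
Syndrome (s8...s1) = 1011 → position 11.
Overall parity (XOR of all 16 bits, including p0): 0⊕1⊕1⊕0⊕1⊕0⊕1⊕0⊕1⊕1⊕1⊕0⊕0⊕0⊕1⊕1 = 1
Overall=1, syndrome position=11 → single-bit error at position 11.

single 11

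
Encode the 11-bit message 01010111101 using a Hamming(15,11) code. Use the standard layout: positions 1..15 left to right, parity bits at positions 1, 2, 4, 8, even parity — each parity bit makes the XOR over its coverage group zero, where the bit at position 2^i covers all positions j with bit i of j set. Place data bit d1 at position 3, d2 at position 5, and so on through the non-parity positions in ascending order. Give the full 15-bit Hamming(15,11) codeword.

Place data bits at non-power-of-two positions: b3=0, b5=1, b6=0, b7=1, b9=0, b10=1, b11=1, b12=1, b13=1, b14=0, b15=1.
p1 = XOR of data positions {3,5,7,9,11,13,15} = 0⊕1⊕1⊕0⊕1⊕1⊕1 = 1
p2 = XOR of data positions {3,6,7,10,11,14,15} = 0⊕0⊕1⊕1⊕1⊕0⊕1 = 0
p4 = XOR of data positions {5,6,7,12,13,14,15} = 1⊕0⊕1⊕1⊕1⊕0⊕1 = 1
p8 = XOR of data positions {9,10,11,12,13,14,15} = 0⊕1⊕1⊕1⊕1⊕0⊕1 = 1
Codeword b1..b15 = 100110110111101

100110110111101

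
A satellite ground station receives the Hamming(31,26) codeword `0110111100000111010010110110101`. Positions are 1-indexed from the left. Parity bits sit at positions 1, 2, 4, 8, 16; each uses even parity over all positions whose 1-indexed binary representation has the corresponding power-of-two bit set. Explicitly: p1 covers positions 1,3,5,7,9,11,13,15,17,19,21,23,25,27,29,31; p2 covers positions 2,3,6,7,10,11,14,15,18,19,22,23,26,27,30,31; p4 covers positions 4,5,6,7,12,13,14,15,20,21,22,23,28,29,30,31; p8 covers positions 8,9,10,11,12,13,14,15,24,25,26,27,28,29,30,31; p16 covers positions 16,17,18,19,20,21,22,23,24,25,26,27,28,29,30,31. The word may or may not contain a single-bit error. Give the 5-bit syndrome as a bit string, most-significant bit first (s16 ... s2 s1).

10111

s1: b1⊕b3⊕b5⊕b7⊕b9⊕b11⊕b13⊕b15⊕b17⊕b19⊕b21⊕b23⊕b25⊕b27⊕b29⊕b31 = 0⊕1⊕1⊕1⊕0⊕0⊕0⊕1⊕0⊕0⊕1⊕1⊕0⊕1⊕1⊕1 = 1
s2: b2⊕b3⊕b6⊕b7⊕b10⊕b11⊕b14⊕b15⊕b18⊕b19⊕b22⊕b23⊕b26⊕b27⊕b30⊕b31 = 1⊕1⊕1⊕1⊕0⊕0⊕1⊕1⊕1⊕0⊕0⊕1⊕1⊕1⊕0⊕1 = 1
s4: b4⊕b5⊕b6⊕b7⊕b12⊕b13⊕b14⊕b15⊕b20⊕b21⊕b22⊕b23⊕b28⊕b29⊕b30⊕b31 = 0⊕1⊕1⊕1⊕0⊕0⊕1⊕1⊕0⊕1⊕0⊕1⊕0⊕1⊕0⊕1 = 1
s8: b8⊕b9⊕b10⊕b11⊕b12⊕b13⊕b14⊕b15⊕b24⊕b25⊕b26⊕b27⊕b28⊕b29⊕b30⊕b31 = 1⊕0⊕0⊕0⊕0⊕0⊕1⊕1⊕1⊕0⊕1⊕1⊕0⊕1⊕0⊕1 = 0
s16: b16⊕b17⊕b18⊕b19⊕b20⊕b21⊕b22⊕b23⊕b24⊕b25⊕b26⊕b27⊕b28⊕b29⊕b30⊕b31 = 1⊕0⊕1⊕0⊕0⊕1⊕0⊕1⊕1⊕0⊕1⊕1⊕0⊕1⊕0⊕1 = 1
Syndrome (s16...s1) = 10111 → position 23.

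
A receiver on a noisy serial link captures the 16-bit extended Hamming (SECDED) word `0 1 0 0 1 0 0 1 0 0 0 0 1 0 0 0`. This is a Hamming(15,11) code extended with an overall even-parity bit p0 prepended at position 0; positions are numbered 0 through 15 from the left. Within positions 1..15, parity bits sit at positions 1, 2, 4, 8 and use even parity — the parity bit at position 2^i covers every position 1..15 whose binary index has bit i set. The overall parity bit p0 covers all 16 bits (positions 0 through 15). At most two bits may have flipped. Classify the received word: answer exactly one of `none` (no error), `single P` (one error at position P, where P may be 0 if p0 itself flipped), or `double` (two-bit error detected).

double

s1: b1⊕b3⊕b5⊕b7⊕b9⊕b11⊕b13⊕b15 = 1⊕0⊕0⊕1⊕0⊕0⊕0⊕0 = 0
s2: b2⊕b3⊕b6⊕b7⊕b10⊕b11⊕b14⊕b15 = 0⊕0⊕0⊕1⊕0⊕0⊕0⊕0 = 1
s4: b4⊕b5⊕b6⊕b7⊕b12⊕b13⊕b14⊕b15 = 1⊕0⊕0⊕1⊕1⊕0⊕0⊕0 = 1
s8: b8⊕b9⊕b10⊕b11⊕b12⊕b13⊕b14⊕b15 = 0⊕0⊕0⊕0⊕1⊕0⊕0⊕0 = 1
Syndrome (s8...s1) = 1110 → position 14.
Overall parity (XOR of all 16 bits, including p0): 0⊕1⊕0⊕0⊕1⊕0⊕0⊕1⊕0⊕0⊕0⊕0⊕1⊕0⊕0⊕0 = 0
Overall=0, syndrome position=14 → double-bit error detected (uncorrectable).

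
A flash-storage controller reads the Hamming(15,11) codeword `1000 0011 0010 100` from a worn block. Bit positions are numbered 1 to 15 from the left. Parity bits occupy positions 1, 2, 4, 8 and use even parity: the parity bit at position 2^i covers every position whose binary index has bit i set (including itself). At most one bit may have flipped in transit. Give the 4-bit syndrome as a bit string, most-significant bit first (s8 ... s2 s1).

1000

s1: b1⊕b3⊕b5⊕b7⊕b9⊕b11⊕b13⊕b15 = 1⊕0⊕0⊕1⊕0⊕1⊕1⊕0 = 0
s2: b2⊕b3⊕b6⊕b7⊕b10⊕b11⊕b14⊕b15 = 0⊕0⊕0⊕1⊕0⊕1⊕0⊕0 = 0
s4: b4⊕b5⊕b6⊕b7⊕b12⊕b13⊕b14⊕b15 = 0⊕0⊕0⊕1⊕0⊕1⊕0⊕0 = 0
s8: b8⊕b9⊕b10⊕b11⊕b12⊕b13⊕b14⊕b15 = 1⊕0⊕0⊕1⊕0⊕1⊕0⊕0 = 1
Syndrome (s8...s1) = 1000 → position 8.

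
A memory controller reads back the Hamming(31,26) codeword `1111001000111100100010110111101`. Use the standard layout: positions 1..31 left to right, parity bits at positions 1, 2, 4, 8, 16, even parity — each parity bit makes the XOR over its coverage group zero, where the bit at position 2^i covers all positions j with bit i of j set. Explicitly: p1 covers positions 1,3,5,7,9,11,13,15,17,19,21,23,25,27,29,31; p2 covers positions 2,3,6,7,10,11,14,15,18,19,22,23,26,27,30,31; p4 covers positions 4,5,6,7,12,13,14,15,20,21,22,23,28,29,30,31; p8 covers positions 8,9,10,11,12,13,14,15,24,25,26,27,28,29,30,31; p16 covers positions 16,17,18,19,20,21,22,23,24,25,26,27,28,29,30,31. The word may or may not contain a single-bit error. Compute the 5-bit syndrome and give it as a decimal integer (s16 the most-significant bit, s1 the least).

19

s1: b1⊕b3⊕b5⊕b7⊕b9⊕b11⊕b13⊕b15⊕b17⊕b19⊕b21⊕b23⊕b25⊕b27⊕b29⊕b31 = 1⊕1⊕0⊕1⊕0⊕1⊕1⊕0⊕1⊕0⊕1⊕1⊕0⊕1⊕1⊕1 = 1
s2: b2⊕b3⊕b6⊕b7⊕b10⊕b11⊕b14⊕b15⊕b18⊕b19⊕b22⊕b23⊕b26⊕b27⊕b30⊕b31 = 1⊕1⊕0⊕1⊕0⊕1⊕1⊕0⊕0⊕0⊕0⊕1⊕1⊕1⊕0⊕1 = 1
s4: b4⊕b5⊕b6⊕b7⊕b12⊕b13⊕b14⊕b15⊕b20⊕b21⊕b22⊕b23⊕b28⊕b29⊕b30⊕b31 = 1⊕0⊕0⊕1⊕1⊕1⊕1⊕0⊕0⊕1⊕0⊕1⊕1⊕1⊕0⊕1 = 0
s8: b8⊕b9⊕b10⊕b11⊕b12⊕b13⊕b14⊕b15⊕b24⊕b25⊕b26⊕b27⊕b28⊕b29⊕b30⊕b31 = 0⊕0⊕0⊕1⊕1⊕1⊕1⊕0⊕1⊕0⊕1⊕1⊕1⊕1⊕0⊕1 = 0
s16: b16⊕b17⊕b18⊕b19⊕b20⊕b21⊕b22⊕b23⊕b24⊕b25⊕b26⊕b27⊕b28⊕b29⊕b30⊕b31 = 0⊕1⊕0⊕0⊕0⊕1⊕0⊕1⊕1⊕0⊕1⊕1⊕1⊕1⊕0⊕1 = 1
Syndrome (s16...s1) = 10011 → position 19.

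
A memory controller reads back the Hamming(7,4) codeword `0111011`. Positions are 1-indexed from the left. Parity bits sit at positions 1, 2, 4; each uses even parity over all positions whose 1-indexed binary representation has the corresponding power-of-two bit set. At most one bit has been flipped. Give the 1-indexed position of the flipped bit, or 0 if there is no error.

4

s1: b1⊕b3⊕b5⊕b7 = 0⊕1⊕0⊕1 = 0
s2: b2⊕b3⊕b6⊕b7 = 1⊕1⊕1⊕1 = 0
s4: b4⊕b5⊕b6⊕b7 = 1⊕0⊕1⊕1 = 1
Syndrome (s4...s1) = 100 → position 4.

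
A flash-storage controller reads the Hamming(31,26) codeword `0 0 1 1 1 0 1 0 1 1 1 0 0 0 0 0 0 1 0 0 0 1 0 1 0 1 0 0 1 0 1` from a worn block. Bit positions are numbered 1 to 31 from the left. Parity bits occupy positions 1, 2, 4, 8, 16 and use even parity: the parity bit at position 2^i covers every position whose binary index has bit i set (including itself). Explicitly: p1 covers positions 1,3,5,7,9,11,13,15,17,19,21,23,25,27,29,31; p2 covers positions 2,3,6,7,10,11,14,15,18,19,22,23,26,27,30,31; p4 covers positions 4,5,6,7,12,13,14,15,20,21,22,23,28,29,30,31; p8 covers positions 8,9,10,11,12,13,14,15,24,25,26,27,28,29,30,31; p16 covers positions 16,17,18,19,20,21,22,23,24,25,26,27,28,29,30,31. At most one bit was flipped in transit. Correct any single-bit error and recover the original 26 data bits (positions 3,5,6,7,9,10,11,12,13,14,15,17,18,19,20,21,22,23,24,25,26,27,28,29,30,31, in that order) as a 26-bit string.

11010110000010001010100101

s1: b1⊕b3⊕b5⊕b7⊕b9⊕b11⊕b13⊕b15⊕b17⊕b19⊕b21⊕b23⊕b25⊕b27⊕b29⊕b31 = 0⊕1⊕1⊕1⊕1⊕1⊕0⊕0⊕0⊕0⊕0⊕0⊕0⊕0⊕1⊕1 = 1
s2: b2⊕b3⊕b6⊕b7⊕b10⊕b11⊕b14⊕b15⊕b18⊕b19⊕b22⊕b23⊕b26⊕b27⊕b30⊕b31 = 0⊕1⊕0⊕1⊕1⊕1⊕0⊕0⊕1⊕0⊕1⊕0⊕1⊕0⊕0⊕1 = 0
s4: b4⊕b5⊕b6⊕b7⊕b12⊕b13⊕b14⊕b15⊕b20⊕b21⊕b22⊕b23⊕b28⊕b29⊕b30⊕b31 = 1⊕1⊕0⊕1⊕0⊕0⊕0⊕0⊕0⊕0⊕1⊕0⊕0⊕1⊕0⊕1 = 0
s8: b8⊕b9⊕b10⊕b11⊕b12⊕b13⊕b14⊕b15⊕b24⊕b25⊕b26⊕b27⊕b28⊕b29⊕b30⊕b31 = 0⊕1⊕1⊕1⊕0⊕0⊕0⊕0⊕1⊕0⊕1⊕0⊕0⊕1⊕0⊕1 = 1
s16: b16⊕b17⊕b18⊕b19⊕b20⊕b21⊕b22⊕b23⊕b24⊕b25⊕b26⊕b27⊕b28⊕b29⊕b30⊕b31 = 0⊕0⊕1⊕0⊕0⊕0⊕1⊕0⊕1⊕0⊕1⊕0⊕0⊕1⊕0⊕1 = 0
Syndrome (s16...s1) = 01001 → position 9.
Flip bit 9: corrected codeword = 0011101001100000010001010100101
Data bits at positions 3,5,6,7,9,10,11,12,13,14,15,17,18,19,20,21,22,23,24,25,26,27,28,29,30,31: 11010110000010001010100101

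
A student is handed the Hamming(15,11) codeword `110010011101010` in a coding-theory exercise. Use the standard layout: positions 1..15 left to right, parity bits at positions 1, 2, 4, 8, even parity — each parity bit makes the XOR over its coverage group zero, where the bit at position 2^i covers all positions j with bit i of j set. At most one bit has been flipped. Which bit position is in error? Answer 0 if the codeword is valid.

15

s1: b1⊕b3⊕b5⊕b7⊕b9⊕b11⊕b13⊕b15 = 1⊕0⊕1⊕0⊕1⊕0⊕0⊕0 = 1
s2: b2⊕b3⊕b6⊕b7⊕b10⊕b11⊕b14⊕b15 = 1⊕0⊕0⊕0⊕1⊕0⊕1⊕0 = 1
s4: b4⊕b5⊕b6⊕b7⊕b12⊕b13⊕b14⊕b15 = 0⊕1⊕0⊕0⊕1⊕0⊕1⊕0 = 1
s8: b8⊕b9⊕b10⊕b11⊕b12⊕b13⊕b14⊕b15 = 1⊕1⊕1⊕0⊕1⊕0⊕1⊕0 = 1
Syndrome (s8...s1) = 1111 → position 15.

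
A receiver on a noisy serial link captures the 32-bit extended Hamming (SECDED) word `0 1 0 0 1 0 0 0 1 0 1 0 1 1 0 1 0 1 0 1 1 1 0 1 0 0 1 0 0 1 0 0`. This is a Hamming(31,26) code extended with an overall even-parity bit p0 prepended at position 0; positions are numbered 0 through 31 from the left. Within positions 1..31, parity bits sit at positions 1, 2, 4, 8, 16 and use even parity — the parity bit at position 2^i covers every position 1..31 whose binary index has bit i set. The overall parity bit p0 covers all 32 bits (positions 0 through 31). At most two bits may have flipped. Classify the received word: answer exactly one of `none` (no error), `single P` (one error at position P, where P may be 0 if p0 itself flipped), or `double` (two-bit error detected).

s1: b1⊕b3⊕b5⊕b7⊕b9⊕b11⊕b13⊕b15⊕b17⊕b19⊕b21⊕b23⊕b25⊕b27⊕b29⊕b31 = 1⊕0⊕0⊕0⊕0⊕0⊕1⊕1⊕1⊕1⊕1⊕1⊕0⊕0⊕1⊕0 = 0
s2: b2⊕b3⊕b6⊕b7⊕b10⊕b11⊕b14⊕b15⊕b18⊕b19⊕b22⊕b23⊕b26⊕b27⊕b30⊕b31 = 0⊕0⊕0⊕0⊕1⊕0⊕0⊕1⊕0⊕1⊕0⊕1⊕1⊕0⊕0⊕0 = 1
s4: b4⊕b5⊕b6⊕b7⊕b12⊕b13⊕b14⊕b15⊕b20⊕b21⊕b22⊕b23⊕b28⊕b29⊕b30⊕b31 = 1⊕0⊕0⊕0⊕1⊕1⊕0⊕1⊕1⊕1⊕0⊕1⊕0⊕1⊕0⊕0 = 0
s8: b8⊕b9⊕b10⊕b11⊕b12⊕b13⊕b14⊕b15⊕b24⊕b25⊕b26⊕b27⊕b28⊕b29⊕b30⊕b31 = 1⊕0⊕1⊕0⊕1⊕1⊕0⊕1⊕0⊕0⊕1⊕0⊕0⊕1⊕0⊕0 = 1
s16: b16⊕b17⊕b18⊕b19⊕b20⊕b21⊕b22⊕b23⊕b24⊕b25⊕b26⊕b27⊕b28⊕b29⊕b30⊕b31 = 0⊕1⊕0⊕1⊕1⊕1⊕0⊕1⊕0⊕0⊕1⊕0⊕0⊕1⊕0⊕0 = 1
Syndrome (s16...s1) = 11010 → position 26.
Overall parity (XOR of all 32 bits, including p0): 0⊕1⊕0⊕0⊕1⊕0⊕0⊕0⊕1⊕0⊕1⊕0⊕1⊕1⊕0⊕1⊕0⊕1⊕0⊕1⊕1⊕1⊕0⊕1⊕0⊕0⊕1⊕0⊕0⊕1⊕0⊕0 = 0
Overall=0, syndrome position=26 → double-bit error detected (uncorrectable).

double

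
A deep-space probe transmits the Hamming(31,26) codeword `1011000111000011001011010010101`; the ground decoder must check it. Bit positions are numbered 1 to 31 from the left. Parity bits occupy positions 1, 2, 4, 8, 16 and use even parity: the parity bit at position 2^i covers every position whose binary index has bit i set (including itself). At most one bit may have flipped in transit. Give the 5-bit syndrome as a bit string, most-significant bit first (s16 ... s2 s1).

s1: b1⊕b3⊕b5⊕b7⊕b9⊕b11⊕b13⊕b15⊕b17⊕b19⊕b21⊕b23⊕b25⊕b27⊕b29⊕b31 = 1⊕1⊕0⊕0⊕1⊕0⊕0⊕1⊕0⊕1⊕1⊕0⊕0⊕1⊕1⊕1 = 1
s2: b2⊕b3⊕b6⊕b7⊕b10⊕b11⊕b14⊕b15⊕b18⊕b19⊕b22⊕b23⊕b26⊕b27⊕b30⊕b31 = 0⊕1⊕0⊕0⊕1⊕0⊕0⊕1⊕0⊕1⊕1⊕0⊕0⊕1⊕0⊕1 = 1
s4: b4⊕b5⊕b6⊕b7⊕b12⊕b13⊕b14⊕b15⊕b20⊕b21⊕b22⊕b23⊕b28⊕b29⊕b30⊕b31 = 1⊕0⊕0⊕0⊕0⊕0⊕0⊕1⊕0⊕1⊕1⊕0⊕0⊕1⊕0⊕1 = 0
s8: b8⊕b9⊕b10⊕b11⊕b12⊕b13⊕b14⊕b15⊕b24⊕b25⊕b26⊕b27⊕b28⊕b29⊕b30⊕b31 = 1⊕1⊕1⊕0⊕0⊕0⊕0⊕1⊕1⊕0⊕0⊕1⊕0⊕1⊕0⊕1 = 0
s16: b16⊕b17⊕b18⊕b19⊕b20⊕b21⊕b22⊕b23⊕b24⊕b25⊕b26⊕b27⊕b28⊕b29⊕b30⊕b31 = 1⊕0⊕0⊕1⊕0⊕1⊕1⊕0⊕1⊕0⊕0⊕1⊕0⊕1⊕0⊕1 = 0
Syndrome (s16...s1) = 00011 → position 3.

00011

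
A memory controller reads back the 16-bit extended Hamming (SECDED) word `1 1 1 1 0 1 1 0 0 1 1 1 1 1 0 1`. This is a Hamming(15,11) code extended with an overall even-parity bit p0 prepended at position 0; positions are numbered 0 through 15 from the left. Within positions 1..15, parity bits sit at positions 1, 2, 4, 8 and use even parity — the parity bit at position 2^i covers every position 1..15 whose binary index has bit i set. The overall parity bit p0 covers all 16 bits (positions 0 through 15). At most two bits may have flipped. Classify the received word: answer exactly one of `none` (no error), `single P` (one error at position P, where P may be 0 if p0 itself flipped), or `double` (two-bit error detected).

double

s1: b1⊕b3⊕b5⊕b7⊕b9⊕b11⊕b13⊕b15 = 1⊕1⊕1⊕0⊕1⊕1⊕1⊕1 = 1
s2: b2⊕b3⊕b6⊕b7⊕b10⊕b11⊕b14⊕b15 = 1⊕1⊕1⊕0⊕1⊕1⊕0⊕1 = 0
s4: b4⊕b5⊕b6⊕b7⊕b12⊕b13⊕b14⊕b15 = 0⊕1⊕1⊕0⊕1⊕1⊕0⊕1 = 1
s8: b8⊕b9⊕b10⊕b11⊕b12⊕b13⊕b14⊕b15 = 0⊕1⊕1⊕1⊕1⊕1⊕0⊕1 = 0
Syndrome (s8...s1) = 0101 → position 5.
Overall parity (XOR of all 16 bits, including p0): 1⊕1⊕1⊕1⊕0⊕1⊕1⊕0⊕0⊕1⊕1⊕1⊕1⊕1⊕0⊕1 = 0
Overall=0, syndrome position=5 → double-bit error detected (uncorrectable).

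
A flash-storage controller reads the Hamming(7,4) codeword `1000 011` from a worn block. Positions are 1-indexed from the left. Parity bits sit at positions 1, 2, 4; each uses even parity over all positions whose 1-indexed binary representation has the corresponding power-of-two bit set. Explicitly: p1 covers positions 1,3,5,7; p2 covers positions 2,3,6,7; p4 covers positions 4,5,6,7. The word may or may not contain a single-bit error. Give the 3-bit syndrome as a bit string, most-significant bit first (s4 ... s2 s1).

s1: b1⊕b3⊕b5⊕b7 = 1⊕0⊕0⊕1 = 0
s2: b2⊕b3⊕b6⊕b7 = 0⊕0⊕1⊕1 = 0
s4: b4⊕b5⊕b6⊕b7 = 0⊕0⊕1⊕1 = 0
Syndrome (s4...s1) = 000 → position 0 (no error).

000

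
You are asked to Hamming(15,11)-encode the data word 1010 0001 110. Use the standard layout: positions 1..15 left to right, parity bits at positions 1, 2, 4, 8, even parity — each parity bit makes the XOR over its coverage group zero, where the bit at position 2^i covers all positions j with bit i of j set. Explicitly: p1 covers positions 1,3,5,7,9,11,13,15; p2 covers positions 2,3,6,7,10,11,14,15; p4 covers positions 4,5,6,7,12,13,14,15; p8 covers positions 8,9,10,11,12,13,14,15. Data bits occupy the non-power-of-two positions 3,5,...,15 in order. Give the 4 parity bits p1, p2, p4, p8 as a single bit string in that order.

Place data bits at non-power-of-two positions: b3=1, b5=0, b6=1, b7=0, b9=0, b10=0, b11=0, b12=1, b13=1, b14=1, b15=0.
p1 = XOR of data positions {3,5,7,9,11,13,15} = 1⊕0⊕0⊕0⊕0⊕1⊕0 = 0
p2 = XOR of data positions {3,6,7,10,11,14,15} = 1⊕1⊕0⊕0⊕0⊕1⊕0 = 1
p4 = XOR of data positions {5,6,7,12,13,14,15} = 0⊕1⊕0⊕1⊕1⊕1⊕0 = 0
p8 = XOR of data positions {9,10,11,12,13,14,15} = 0⊕0⊕0⊕1⊕1⊕1⊕0 = 1
Parity bits p1,p2,p4,p8 = 0101

0101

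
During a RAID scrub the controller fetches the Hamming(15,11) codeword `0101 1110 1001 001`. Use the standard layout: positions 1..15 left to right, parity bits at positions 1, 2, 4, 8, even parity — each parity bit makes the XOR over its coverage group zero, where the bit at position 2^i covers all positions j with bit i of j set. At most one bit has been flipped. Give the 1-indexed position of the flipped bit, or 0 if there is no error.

s1: b1⊕b3⊕b5⊕b7⊕b9⊕b11⊕b13⊕b15 = 0⊕0⊕1⊕1⊕1⊕0⊕0⊕1 = 0
s2: b2⊕b3⊕b6⊕b7⊕b10⊕b11⊕b14⊕b15 = 1⊕0⊕1⊕1⊕0⊕0⊕0⊕1 = 0
s4: b4⊕b5⊕b6⊕b7⊕b12⊕b13⊕b14⊕b15 = 1⊕1⊕1⊕1⊕1⊕0⊕0⊕1 = 0
s8: b8⊕b9⊕b10⊕b11⊕b12⊕b13⊕b14⊕b15 = 0⊕1⊕0⊕0⊕1⊕0⊕0⊕1 = 1
Syndrome (s8...s1) = 1000 → position 8.

8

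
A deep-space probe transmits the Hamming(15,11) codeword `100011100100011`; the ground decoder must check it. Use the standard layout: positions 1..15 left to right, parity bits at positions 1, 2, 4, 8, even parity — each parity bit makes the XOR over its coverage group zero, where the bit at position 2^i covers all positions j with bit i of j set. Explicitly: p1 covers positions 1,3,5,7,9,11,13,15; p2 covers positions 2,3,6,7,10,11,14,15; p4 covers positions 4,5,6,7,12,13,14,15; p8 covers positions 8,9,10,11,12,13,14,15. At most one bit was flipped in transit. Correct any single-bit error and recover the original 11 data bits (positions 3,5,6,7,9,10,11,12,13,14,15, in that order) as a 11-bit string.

s1: b1⊕b3⊕b5⊕b7⊕b9⊕b11⊕b13⊕b15 = 1⊕0⊕1⊕1⊕0⊕0⊕0⊕1 = 0
s2: b2⊕b3⊕b6⊕b7⊕b10⊕b11⊕b14⊕b15 = 0⊕0⊕1⊕1⊕1⊕0⊕1⊕1 = 1
s4: b4⊕b5⊕b6⊕b7⊕b12⊕b13⊕b14⊕b15 = 0⊕1⊕1⊕1⊕0⊕0⊕1⊕1 = 1
s8: b8⊕b9⊕b10⊕b11⊕b12⊕b13⊕b14⊕b15 = 0⊕0⊕1⊕0⊕0⊕0⊕1⊕1 = 1
Syndrome (s8...s1) = 1110 → position 14.
Flip bit 14: corrected codeword = 100011100100001
Data bits at positions 3,5,6,7,9,10,11,12,13,14,15: 01110100001

01110100001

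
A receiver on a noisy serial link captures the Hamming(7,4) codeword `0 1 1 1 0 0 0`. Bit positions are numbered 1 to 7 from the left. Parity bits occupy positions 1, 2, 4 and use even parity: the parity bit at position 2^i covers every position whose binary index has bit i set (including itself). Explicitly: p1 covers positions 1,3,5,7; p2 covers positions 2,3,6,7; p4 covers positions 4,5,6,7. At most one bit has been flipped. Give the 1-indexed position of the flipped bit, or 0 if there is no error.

5

s1: b1⊕b3⊕b5⊕b7 = 0⊕1⊕0⊕0 = 1
s2: b2⊕b3⊕b6⊕b7 = 1⊕1⊕0⊕0 = 0
s4: b4⊕b5⊕b6⊕b7 = 1⊕0⊕0⊕0 = 1
Syndrome (s4...s1) = 101 → position 5.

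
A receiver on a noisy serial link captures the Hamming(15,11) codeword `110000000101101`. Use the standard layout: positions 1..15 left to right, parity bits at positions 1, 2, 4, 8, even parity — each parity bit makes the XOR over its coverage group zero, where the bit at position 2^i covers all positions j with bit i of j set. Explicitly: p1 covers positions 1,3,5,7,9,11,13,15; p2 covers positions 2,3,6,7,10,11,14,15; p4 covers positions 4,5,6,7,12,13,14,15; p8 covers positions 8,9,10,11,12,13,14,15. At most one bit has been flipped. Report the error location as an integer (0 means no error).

s1: b1⊕b3⊕b5⊕b7⊕b9⊕b11⊕b13⊕b15 = 1⊕0⊕0⊕0⊕0⊕0⊕1⊕1 = 1
s2: b2⊕b3⊕b6⊕b7⊕b10⊕b11⊕b14⊕b15 = 1⊕0⊕0⊕0⊕1⊕0⊕0⊕1 = 1
s4: b4⊕b5⊕b6⊕b7⊕b12⊕b13⊕b14⊕b15 = 0⊕0⊕0⊕0⊕1⊕1⊕0⊕1 = 1
s8: b8⊕b9⊕b10⊕b11⊕b12⊕b13⊕b14⊕b15 = 0⊕0⊕1⊕0⊕1⊕1⊕0⊕1 = 0
Syndrome (s8...s1) = 0111 → position 7.

7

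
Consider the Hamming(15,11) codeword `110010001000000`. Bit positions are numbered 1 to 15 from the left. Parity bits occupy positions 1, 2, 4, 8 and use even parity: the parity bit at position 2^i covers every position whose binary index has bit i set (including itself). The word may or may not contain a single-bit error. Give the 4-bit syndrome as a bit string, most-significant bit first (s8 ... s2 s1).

s1: b1⊕b3⊕b5⊕b7⊕b9⊕b11⊕b13⊕b15 = 1⊕0⊕1⊕0⊕1⊕0⊕0⊕0 = 1
s2: b2⊕b3⊕b6⊕b7⊕b10⊕b11⊕b14⊕b15 = 1⊕0⊕0⊕0⊕0⊕0⊕0⊕0 = 1
s4: b4⊕b5⊕b6⊕b7⊕b12⊕b13⊕b14⊕b15 = 0⊕1⊕0⊕0⊕0⊕0⊕0⊕0 = 1
s8: b8⊕b9⊕b10⊕b11⊕b12⊕b13⊕b14⊕b15 = 0⊕1⊕0⊕0⊕0⊕0⊕0⊕0 = 1
Syndrome (s8...s1) = 1111 → position 15.

1111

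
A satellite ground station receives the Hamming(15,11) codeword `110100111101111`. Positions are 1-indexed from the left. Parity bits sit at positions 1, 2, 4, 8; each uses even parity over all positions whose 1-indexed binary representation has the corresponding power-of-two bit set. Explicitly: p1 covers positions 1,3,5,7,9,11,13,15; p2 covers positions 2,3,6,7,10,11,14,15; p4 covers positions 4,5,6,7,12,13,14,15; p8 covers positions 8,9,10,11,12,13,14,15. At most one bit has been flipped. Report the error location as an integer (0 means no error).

11

s1: b1⊕b3⊕b5⊕b7⊕b9⊕b11⊕b13⊕b15 = 1⊕0⊕0⊕1⊕1⊕0⊕1⊕1 = 1
s2: b2⊕b3⊕b6⊕b7⊕b10⊕b11⊕b14⊕b15 = 1⊕0⊕0⊕1⊕1⊕0⊕1⊕1 = 1
s4: b4⊕b5⊕b6⊕b7⊕b12⊕b13⊕b14⊕b15 = 1⊕0⊕0⊕1⊕1⊕1⊕1⊕1 = 0
s8: b8⊕b9⊕b10⊕b11⊕b12⊕b13⊕b14⊕b15 = 1⊕1⊕1⊕0⊕1⊕1⊕1⊕1 = 1
Syndrome (s8...s1) = 1011 → position 11.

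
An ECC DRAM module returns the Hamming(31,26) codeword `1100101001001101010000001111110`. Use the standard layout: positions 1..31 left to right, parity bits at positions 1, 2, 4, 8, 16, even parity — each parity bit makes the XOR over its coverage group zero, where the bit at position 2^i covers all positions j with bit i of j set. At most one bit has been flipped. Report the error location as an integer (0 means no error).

s1: b1⊕b3⊕b5⊕b7⊕b9⊕b11⊕b13⊕b15⊕b17⊕b19⊕b21⊕b23⊕b25⊕b27⊕b29⊕b31 = 1⊕0⊕1⊕1⊕0⊕0⊕1⊕0⊕0⊕0⊕0⊕0⊕1⊕1⊕1⊕0 = 1
s2: b2⊕b3⊕b6⊕b7⊕b10⊕b11⊕b14⊕b15⊕b18⊕b19⊕b22⊕b23⊕b26⊕b27⊕b30⊕b31 = 1⊕0⊕0⊕1⊕1⊕0⊕1⊕0⊕1⊕0⊕0⊕0⊕1⊕1⊕1⊕0 = 0
s4: b4⊕b5⊕b6⊕b7⊕b12⊕b13⊕b14⊕b15⊕b20⊕b21⊕b22⊕b23⊕b28⊕b29⊕b30⊕b31 = 0⊕1⊕0⊕1⊕0⊕1⊕1⊕0⊕0⊕0⊕0⊕0⊕1⊕1⊕1⊕0 = 1
s8: b8⊕b9⊕b10⊕b11⊕b12⊕b13⊕b14⊕b15⊕b24⊕b25⊕b26⊕b27⊕b28⊕b29⊕b30⊕b31 = 0⊕0⊕1⊕0⊕0⊕1⊕1⊕0⊕0⊕1⊕1⊕1⊕1⊕1⊕1⊕0 = 1
s16: b16⊕b17⊕b18⊕b19⊕b20⊕b21⊕b22⊕b23⊕b24⊕b25⊕b26⊕b27⊕b28⊕b29⊕b30⊕b31 = 1⊕0⊕1⊕0⊕0⊕0⊕0⊕0⊕0⊕1⊕1⊕1⊕1⊕1⊕1⊕0 = 0
Syndrome (s16...s1) = 01101 → position 13.

13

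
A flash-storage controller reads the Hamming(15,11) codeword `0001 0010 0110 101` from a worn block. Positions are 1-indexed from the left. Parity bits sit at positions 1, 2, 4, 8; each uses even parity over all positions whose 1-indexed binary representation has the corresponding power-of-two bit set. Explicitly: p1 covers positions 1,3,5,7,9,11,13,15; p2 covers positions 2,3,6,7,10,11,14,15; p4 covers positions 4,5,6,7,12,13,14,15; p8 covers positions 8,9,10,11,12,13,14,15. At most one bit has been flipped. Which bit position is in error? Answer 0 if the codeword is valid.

0

s1: b1⊕b3⊕b5⊕b7⊕b9⊕b11⊕b13⊕b15 = 0⊕0⊕0⊕1⊕0⊕1⊕1⊕1 = 0
s2: b2⊕b3⊕b6⊕b7⊕b10⊕b11⊕b14⊕b15 = 0⊕0⊕0⊕1⊕1⊕1⊕0⊕1 = 0
s4: b4⊕b5⊕b6⊕b7⊕b12⊕b13⊕b14⊕b15 = 1⊕0⊕0⊕1⊕0⊕1⊕0⊕1 = 0
s8: b8⊕b9⊕b10⊕b11⊕b12⊕b13⊕b14⊕b15 = 0⊕0⊕1⊕1⊕0⊕1⊕0⊕1 = 0
Syndrome (s8...s1) = 0000 → position 0 (no error).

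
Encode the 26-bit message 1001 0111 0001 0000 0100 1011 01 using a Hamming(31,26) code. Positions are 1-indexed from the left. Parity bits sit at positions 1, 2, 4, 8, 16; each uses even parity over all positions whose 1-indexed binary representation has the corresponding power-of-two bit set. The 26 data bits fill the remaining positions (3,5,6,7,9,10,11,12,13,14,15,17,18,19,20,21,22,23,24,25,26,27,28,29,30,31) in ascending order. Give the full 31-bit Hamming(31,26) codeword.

Place data bits at non-power-of-two positions: b3=1, b5=0, b6=0, b7=1, b9=0, b10=1, b11=1, b12=1, b13=0, b14=0, b15=0, b17=1, b18=0, b19=0, b20=0, b21=0, b22=0, b23=1, b24=0, b25=0, b26=1, b27=0, b28=1, b29=1, b30=0, b31=1.
p1 = XOR of data positions {3,5,7,9,11,13,15,17,19,21,23,25,27,29,31} = 1⊕0⊕1⊕0⊕1⊕0⊕0⊕1⊕0⊕0⊕1⊕0⊕0⊕1⊕1 = 1
p2 = XOR of data positions {3,6,7,10,11,14,15,18,19,22,23,26,27,30,31} = 1⊕0⊕1⊕1⊕1⊕0⊕0⊕0⊕0⊕0⊕1⊕1⊕0⊕0⊕1 = 1
p4 = XOR of data positions {5,6,7,12,13,14,15,20,21,22,23,28,29,30,31} = 0⊕0⊕1⊕1⊕0⊕0⊕0⊕0⊕0⊕0⊕1⊕1⊕1⊕0⊕1 = 0
p8 = XOR of data positions {9,10,11,12,13,14,15,24,25,26,27,28,29,30,31} = 0⊕1⊕1⊕1⊕0⊕0⊕0⊕0⊕0⊕1⊕0⊕1⊕1⊕0⊕1 = 1
p16 = XOR of data positions {17,18,19,20,21,22,23,24,25,26,27,28,29,30,31} = 1⊕0⊕0⊕0⊕0⊕0⊕1⊕0⊕0⊕1⊕0⊕1⊕1⊕0⊕1 = 0
Codeword b1..b31 = 1110001101110000100000100101101

1110001101110000100000100101101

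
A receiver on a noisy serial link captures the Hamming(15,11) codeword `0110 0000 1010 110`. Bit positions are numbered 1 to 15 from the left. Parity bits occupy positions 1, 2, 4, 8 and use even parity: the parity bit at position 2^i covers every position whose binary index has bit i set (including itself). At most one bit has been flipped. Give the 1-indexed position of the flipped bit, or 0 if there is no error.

s1: b1⊕b3⊕b5⊕b7⊕b9⊕b11⊕b13⊕b15 = 0⊕1⊕0⊕0⊕1⊕1⊕1⊕0 = 0
s2: b2⊕b3⊕b6⊕b7⊕b10⊕b11⊕b14⊕b15 = 1⊕1⊕0⊕0⊕0⊕1⊕1⊕0 = 0
s4: b4⊕b5⊕b6⊕b7⊕b12⊕b13⊕b14⊕b15 = 0⊕0⊕0⊕0⊕0⊕1⊕1⊕0 = 0
s8: b8⊕b9⊕b10⊕b11⊕b12⊕b13⊕b14⊕b15 = 0⊕1⊕0⊕1⊕0⊕1⊕1⊕0 = 0
Syndrome (s8...s1) = 0000 → position 0 (no error).

0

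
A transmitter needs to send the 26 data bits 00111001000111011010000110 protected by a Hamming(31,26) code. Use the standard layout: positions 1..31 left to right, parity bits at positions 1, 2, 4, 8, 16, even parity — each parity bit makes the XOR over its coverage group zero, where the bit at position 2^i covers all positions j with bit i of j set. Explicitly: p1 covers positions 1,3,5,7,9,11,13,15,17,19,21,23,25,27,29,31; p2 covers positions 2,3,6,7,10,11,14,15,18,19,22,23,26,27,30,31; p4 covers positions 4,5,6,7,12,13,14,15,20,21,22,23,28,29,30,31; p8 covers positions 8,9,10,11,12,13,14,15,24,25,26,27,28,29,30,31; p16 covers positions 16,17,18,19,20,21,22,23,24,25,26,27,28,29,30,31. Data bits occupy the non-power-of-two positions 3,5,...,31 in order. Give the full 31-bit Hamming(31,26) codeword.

Place data bits at non-power-of-two positions: b3=0, b5=0, b6=1, b7=1, b9=1, b10=0, b11=0, b12=1, b13=0, b14=0, b15=0, b17=1, b18=1, b19=1, b20=0, b21=1, b22=1, b23=0, b24=1, b25=0, b26=0, b27=0, b28=0, b29=1, b30=1, b31=0.
p1 = XOR of data positions {3,5,7,9,11,13,15,17,19,21,23,25,27,29,31} = 0⊕0⊕1⊕1⊕0⊕0⊕0⊕1⊕1⊕1⊕0⊕0⊕0⊕1⊕0 = 0
p2 = XOR of data positions {3,6,7,10,11,14,15,18,19,22,23,26,27,30,31} = 0⊕1⊕1⊕0⊕0⊕0⊕0⊕1⊕1⊕1⊕0⊕0⊕0⊕1⊕0 = 0
p4 = XOR of data positions {5,6,7,12,13,14,15,20,21,22,23,28,29,30,31} = 0⊕1⊕1⊕1⊕0⊕0⊕0⊕0⊕1⊕1⊕0⊕0⊕1⊕1⊕0 = 1
p8 = XOR of data positions {9,10,11,12,13,14,15,24,25,26,27,28,29,30,31} = 1⊕0⊕0⊕1⊕0⊕0⊕0⊕1⊕0⊕0⊕0⊕0⊕1⊕1⊕0 = 1
p16 = XOR of data positions {17,18,19,20,21,22,23,24,25,26,27,28,29,30,31} = 1⊕1⊕1⊕0⊕1⊕1⊕0⊕1⊕0⊕0⊕0⊕0⊕1⊕1⊕0 = 0
Codeword b1..b31 = 0001011110010000111011010000110

0001011110010000111011010000110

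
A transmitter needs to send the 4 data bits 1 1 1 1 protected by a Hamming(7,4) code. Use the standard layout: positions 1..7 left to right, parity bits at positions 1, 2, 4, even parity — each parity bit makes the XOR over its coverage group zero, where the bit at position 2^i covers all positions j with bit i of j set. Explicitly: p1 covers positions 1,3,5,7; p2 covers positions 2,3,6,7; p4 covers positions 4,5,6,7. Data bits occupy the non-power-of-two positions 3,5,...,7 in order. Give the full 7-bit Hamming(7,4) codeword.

1111111

Place data bits at non-power-of-two positions: b3=1, b5=1, b6=1, b7=1.
p1 = XOR of data positions {3,5,7} = 1⊕1⊕1 = 1
p2 = XOR of data positions {3,6,7} = 1⊕1⊕1 = 1
p4 = XOR of data positions {5,6,7} = 1⊕1⊕1 = 1
Codeword b1..b7 = 1111111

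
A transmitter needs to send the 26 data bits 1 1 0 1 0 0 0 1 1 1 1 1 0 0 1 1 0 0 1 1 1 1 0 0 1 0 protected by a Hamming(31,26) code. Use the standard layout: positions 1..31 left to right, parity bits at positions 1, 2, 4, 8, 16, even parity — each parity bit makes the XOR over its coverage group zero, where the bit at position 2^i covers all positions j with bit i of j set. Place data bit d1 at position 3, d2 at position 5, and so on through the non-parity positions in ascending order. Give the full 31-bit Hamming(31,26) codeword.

Place data bits at non-power-of-two positions: b3=1, b5=1, b6=0, b7=1, b9=0, b10=0, b11=0, b12=1, b13=1, b14=1, b15=1, b17=1, b18=0, b19=0, b20=1, b21=1, b22=0, b23=0, b24=1, b25=1, b26=1, b27=1, b28=0, b29=0, b30=1, b31=0.
p1 = XOR of data positions {3,5,7,9,11,13,15,17,19,21,23,25,27,29,31} = 1⊕1⊕1⊕0⊕0⊕1⊕1⊕1⊕0⊕1⊕0⊕1⊕1⊕0⊕0 = 1
p2 = XOR of data positions {3,6,7,10,11,14,15,18,19,22,23,26,27,30,31} = 1⊕0⊕1⊕0⊕0⊕1⊕1⊕0⊕0⊕0⊕0⊕1⊕1⊕1⊕0 = 1
p4 = XOR of data positions {5,6,7,12,13,14,15,20,21,22,23,28,29,30,31} = 1⊕0⊕1⊕1⊕1⊕1⊕1⊕1⊕1⊕0⊕0⊕0⊕0⊕1⊕0 = 1
p8 = XOR of data positions {9,10,11,12,13,14,15,24,25,26,27,28,29,30,31} = 0⊕0⊕0⊕1⊕1⊕1⊕1⊕1⊕1⊕1⊕1⊕0⊕0⊕1⊕0 = 1
p16 = XOR of data positions {17,18,19,20,21,22,23,24,25,26,27,28,29,30,31} = 1⊕0⊕0⊕1⊕1⊕0⊕0⊕1⊕1⊕1⊕1⊕0⊕0⊕1⊕0 = 0
Codeword b1..b31 = 1111101100011110100110011110010

1111101100011110100110011110010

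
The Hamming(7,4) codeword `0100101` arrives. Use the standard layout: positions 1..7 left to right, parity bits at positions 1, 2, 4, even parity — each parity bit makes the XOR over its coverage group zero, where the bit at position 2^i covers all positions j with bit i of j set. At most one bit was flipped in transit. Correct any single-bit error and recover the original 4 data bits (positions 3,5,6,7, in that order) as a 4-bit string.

0101

s1: b1⊕b3⊕b5⊕b7 = 0⊕0⊕1⊕1 = 0
s2: b2⊕b3⊕b6⊕b7 = 1⊕0⊕0⊕1 = 0
s4: b4⊕b5⊕b6⊕b7 = 0⊕1⊕0⊕1 = 0
Syndrome (s4...s1) = 000 → position 0 (no error).
No correction needed.
Data bits at positions 3,5,6,7: 0101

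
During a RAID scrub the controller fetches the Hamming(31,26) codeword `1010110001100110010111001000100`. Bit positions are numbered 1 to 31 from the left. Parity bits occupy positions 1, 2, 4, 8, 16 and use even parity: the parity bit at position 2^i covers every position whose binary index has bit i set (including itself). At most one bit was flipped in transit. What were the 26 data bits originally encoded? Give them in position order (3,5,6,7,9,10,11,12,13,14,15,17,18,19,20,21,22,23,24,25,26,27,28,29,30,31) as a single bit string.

s1: b1⊕b3⊕b5⊕b7⊕b9⊕b11⊕b13⊕b15⊕b17⊕b19⊕b21⊕b23⊕b25⊕b27⊕b29⊕b31 = 1⊕1⊕1⊕0⊕0⊕1⊕0⊕1⊕0⊕0⊕1⊕0⊕1⊕0⊕1⊕0 = 0
s2: b2⊕b3⊕b6⊕b7⊕b10⊕b11⊕b14⊕b15⊕b18⊕b19⊕b22⊕b23⊕b26⊕b27⊕b30⊕b31 = 0⊕1⊕1⊕0⊕1⊕1⊕1⊕1⊕1⊕0⊕1⊕0⊕0⊕0⊕0⊕0 = 0
s4: b4⊕b5⊕b6⊕b7⊕b12⊕b13⊕b14⊕b15⊕b20⊕b21⊕b22⊕b23⊕b28⊕b29⊕b30⊕b31 = 0⊕1⊕1⊕0⊕0⊕0⊕1⊕1⊕1⊕1⊕1⊕0⊕0⊕1⊕0⊕0 = 0
s8: b8⊕b9⊕b10⊕b11⊕b12⊕b13⊕b14⊕b15⊕b24⊕b25⊕b26⊕b27⊕b28⊕b29⊕b30⊕b31 = 0⊕0⊕1⊕1⊕0⊕0⊕1⊕1⊕0⊕1⊕0⊕0⊕0⊕1⊕0⊕0 = 0
s16: b16⊕b17⊕b18⊕b19⊕b20⊕b21⊕b22⊕b23⊕b24⊕b25⊕b26⊕b27⊕b28⊕b29⊕b30⊕b31 = 0⊕0⊕1⊕0⊕1⊕1⊕1⊕0⊕0⊕1⊕0⊕0⊕0⊕1⊕0⊕0 = 0
Syndrome (s16...s1) = 00000 → position 0 (no error).
No correction needed.
Data bits at positions 3,5,6,7,9,10,11,12,13,14,15,17,18,19,20,21,22,23,24,25,26,27,28,29,30,31: 11100110011010111001000100

11100110011010111001000100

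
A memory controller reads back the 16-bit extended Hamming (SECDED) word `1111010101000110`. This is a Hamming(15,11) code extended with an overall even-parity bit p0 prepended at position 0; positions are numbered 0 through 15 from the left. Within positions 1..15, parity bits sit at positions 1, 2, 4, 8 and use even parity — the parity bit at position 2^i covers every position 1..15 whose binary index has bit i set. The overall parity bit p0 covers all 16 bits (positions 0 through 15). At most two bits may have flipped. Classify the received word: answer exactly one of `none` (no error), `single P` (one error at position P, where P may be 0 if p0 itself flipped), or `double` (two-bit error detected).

single 8

s1: b1⊕b3⊕b5⊕b7⊕b9⊕b11⊕b13⊕b15 = 1⊕1⊕1⊕1⊕1⊕0⊕1⊕0 = 0
s2: b2⊕b3⊕b6⊕b7⊕b10⊕b11⊕b14⊕b15 = 1⊕1⊕0⊕1⊕0⊕0⊕1⊕0 = 0
s4: b4⊕b5⊕b6⊕b7⊕b12⊕b13⊕b14⊕b15 = 0⊕1⊕0⊕1⊕0⊕1⊕1⊕0 = 0
s8: b8⊕b9⊕b10⊕b11⊕b12⊕b13⊕b14⊕b15 = 0⊕1⊕0⊕0⊕0⊕1⊕1⊕0 = 1
Syndrome (s8...s1) = 1000 → position 8.
Overall parity (XOR of all 16 bits, including p0): 1⊕1⊕1⊕1⊕0⊕1⊕0⊕1⊕0⊕1⊕0⊕0⊕0⊕1⊕1⊕0 = 1
Overall=1, syndrome position=8 → single-bit error at position 8.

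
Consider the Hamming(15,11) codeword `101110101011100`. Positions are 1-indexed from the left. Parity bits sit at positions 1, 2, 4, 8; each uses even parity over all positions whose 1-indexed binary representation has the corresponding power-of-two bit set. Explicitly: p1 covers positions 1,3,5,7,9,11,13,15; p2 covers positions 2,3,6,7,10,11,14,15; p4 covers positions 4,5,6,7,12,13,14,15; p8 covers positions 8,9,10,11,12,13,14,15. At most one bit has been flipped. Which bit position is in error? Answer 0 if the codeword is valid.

7

s1: b1⊕b3⊕b5⊕b7⊕b9⊕b11⊕b13⊕b15 = 1⊕1⊕1⊕1⊕1⊕1⊕1⊕0 = 1
s2: b2⊕b3⊕b6⊕b7⊕b10⊕b11⊕b14⊕b15 = 0⊕1⊕0⊕1⊕0⊕1⊕0⊕0 = 1
s4: b4⊕b5⊕b6⊕b7⊕b12⊕b13⊕b14⊕b15 = 1⊕1⊕0⊕1⊕1⊕1⊕0⊕0 = 1
s8: b8⊕b9⊕b10⊕b11⊕b12⊕b13⊕b14⊕b15 = 0⊕1⊕0⊕1⊕1⊕1⊕0⊕0 = 0
Syndrome (s8...s1) = 0111 → position 7.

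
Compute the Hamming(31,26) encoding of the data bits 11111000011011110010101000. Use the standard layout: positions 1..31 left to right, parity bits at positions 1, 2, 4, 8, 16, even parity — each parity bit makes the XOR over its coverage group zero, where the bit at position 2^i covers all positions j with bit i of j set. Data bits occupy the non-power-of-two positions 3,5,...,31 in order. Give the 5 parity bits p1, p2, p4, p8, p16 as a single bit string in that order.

10001

Place data bits at non-power-of-two positions: b3=1, b5=1, b6=1, b7=1, b9=1, b10=0, b11=0, b12=0, b13=0, b14=1, b15=1, b17=0, b18=1, b19=1, b20=1, b21=1, b22=0, b23=0, b24=1, b25=0, b26=1, b27=0, b28=1, b29=0, b30=0, b31=0.
p1 = XOR of data positions {3,5,7,9,11,13,15,17,19,21,23,25,27,29,31} = 1⊕1⊕1⊕1⊕0⊕0⊕1⊕0⊕1⊕1⊕0⊕0⊕0⊕0⊕0 = 1
p2 = XOR of data positions {3,6,7,10,11,14,15,18,19,22,23,26,27,30,31} = 1⊕1⊕1⊕0⊕0⊕1⊕1⊕1⊕1⊕0⊕0⊕1⊕0⊕0⊕0 = 0
p4 = XOR of data positions {5,6,7,12,13,14,15,20,21,22,23,28,29,30,31} = 1⊕1⊕1⊕0⊕0⊕1⊕1⊕1⊕1⊕0⊕0⊕1⊕0⊕0⊕0 = 0
p8 = XOR of data positions {9,10,11,12,13,14,15,24,25,26,27,28,29,30,31} = 1⊕0⊕0⊕0⊕0⊕1⊕1⊕1⊕0⊕1⊕0⊕1⊕0⊕0⊕0 = 0
p16 = XOR of data positions {17,18,19,20,21,22,23,24,25,26,27,28,29,30,31} = 0⊕1⊕1⊕1⊕1⊕0⊕0⊕1⊕0⊕1⊕0⊕1⊕0⊕0⊕0 = 1
Parity bits p1,p2,p4,p8,p16 = 10001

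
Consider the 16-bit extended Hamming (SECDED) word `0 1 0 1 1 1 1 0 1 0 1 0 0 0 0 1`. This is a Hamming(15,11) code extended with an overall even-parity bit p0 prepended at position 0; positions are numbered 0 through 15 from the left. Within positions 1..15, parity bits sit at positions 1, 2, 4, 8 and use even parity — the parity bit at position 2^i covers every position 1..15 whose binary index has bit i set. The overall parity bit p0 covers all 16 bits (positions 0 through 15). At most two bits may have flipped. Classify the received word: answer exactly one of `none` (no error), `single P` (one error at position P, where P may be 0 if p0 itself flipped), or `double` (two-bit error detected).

s1: b1⊕b3⊕b5⊕b7⊕b9⊕b11⊕b13⊕b15 = 1⊕1⊕1⊕0⊕0⊕0⊕0⊕1 = 0
s2: b2⊕b3⊕b6⊕b7⊕b10⊕b11⊕b14⊕b15 = 0⊕1⊕1⊕0⊕1⊕0⊕0⊕1 = 0
s4: b4⊕b5⊕b6⊕b7⊕b12⊕b13⊕b14⊕b15 = 1⊕1⊕1⊕0⊕0⊕0⊕0⊕1 = 0
s8: b8⊕b9⊕b10⊕b11⊕b12⊕b13⊕b14⊕b15 = 1⊕0⊕1⊕0⊕0⊕0⊕0⊕1 = 1
Syndrome (s8...s1) = 1000 → position 8.
Overall parity (XOR of all 16 bits, including p0): 0⊕1⊕0⊕1⊕1⊕1⊕1⊕0⊕1⊕0⊕1⊕0⊕0⊕0⊕0⊕1 = 0
Overall=0, syndrome position=8 → double-bit error detected (uncorrectable).

double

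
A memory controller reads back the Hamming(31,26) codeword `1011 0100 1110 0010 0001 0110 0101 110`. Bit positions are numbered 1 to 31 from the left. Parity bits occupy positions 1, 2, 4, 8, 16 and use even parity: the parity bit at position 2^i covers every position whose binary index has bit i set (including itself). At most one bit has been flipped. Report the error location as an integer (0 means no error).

s1: b1⊕b3⊕b5⊕b7⊕b9⊕b11⊕b13⊕b15⊕b17⊕b19⊕b21⊕b23⊕b25⊕b27⊕b29⊕b31 = 1⊕1⊕0⊕0⊕1⊕1⊕0⊕1⊕0⊕0⊕0⊕1⊕0⊕0⊕1⊕0 = 1
s2: b2⊕b3⊕b6⊕b7⊕b10⊕b11⊕b14⊕b15⊕b18⊕b19⊕b22⊕b23⊕b26⊕b27⊕b30⊕b31 = 0⊕1⊕1⊕0⊕1⊕1⊕0⊕1⊕0⊕0⊕1⊕1⊕1⊕0⊕1⊕0 = 1
s4: b4⊕b5⊕b6⊕b7⊕b12⊕b13⊕b14⊕b15⊕b20⊕b21⊕b22⊕b23⊕b28⊕b29⊕b30⊕b31 = 1⊕0⊕1⊕0⊕0⊕0⊕0⊕1⊕1⊕0⊕1⊕1⊕1⊕1⊕1⊕0 = 1
s8: b8⊕b9⊕b10⊕b11⊕b12⊕b13⊕b14⊕b15⊕b24⊕b25⊕b26⊕b27⊕b28⊕b29⊕b30⊕b31 = 0⊕1⊕1⊕1⊕0⊕0⊕0⊕1⊕0⊕0⊕1⊕0⊕1⊕1⊕1⊕0 = 0
s16: b16⊕b17⊕b18⊕b19⊕b20⊕b21⊕b22⊕b23⊕b24⊕b25⊕b26⊕b27⊕b28⊕b29⊕b30⊕b31 = 0⊕0⊕0⊕0⊕1⊕0⊕1⊕1⊕0⊕0⊕1⊕0⊕1⊕1⊕1⊕0 = 1
Syndrome (s16...s1) = 10111 → position 23.

23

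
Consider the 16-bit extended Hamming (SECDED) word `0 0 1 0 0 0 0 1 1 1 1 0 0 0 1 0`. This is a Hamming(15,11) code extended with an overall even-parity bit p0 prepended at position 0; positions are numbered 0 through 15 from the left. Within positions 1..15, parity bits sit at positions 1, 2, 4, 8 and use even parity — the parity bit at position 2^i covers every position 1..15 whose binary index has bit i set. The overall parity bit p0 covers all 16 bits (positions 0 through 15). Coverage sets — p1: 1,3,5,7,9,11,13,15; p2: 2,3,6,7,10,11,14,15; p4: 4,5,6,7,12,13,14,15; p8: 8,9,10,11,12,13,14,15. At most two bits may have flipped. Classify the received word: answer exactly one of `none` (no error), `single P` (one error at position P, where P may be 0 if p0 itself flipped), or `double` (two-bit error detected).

none

s1: b1⊕b3⊕b5⊕b7⊕b9⊕b11⊕b13⊕b15 = 0⊕0⊕0⊕1⊕1⊕0⊕0⊕0 = 0
s2: b2⊕b3⊕b6⊕b7⊕b10⊕b11⊕b14⊕b15 = 1⊕0⊕0⊕1⊕1⊕0⊕1⊕0 = 0
s4: b4⊕b5⊕b6⊕b7⊕b12⊕b13⊕b14⊕b15 = 0⊕0⊕0⊕1⊕0⊕0⊕1⊕0 = 0
s8: b8⊕b9⊕b10⊕b11⊕b12⊕b13⊕b14⊕b15 = 1⊕1⊕1⊕0⊕0⊕0⊕1⊕0 = 0
Syndrome (s8...s1) = 0000 → position 0 (no error).
Overall parity (XOR of all 16 bits, including p0): 0⊕0⊕1⊕0⊕0⊕0⊕0⊕1⊕1⊕1⊕1⊕0⊕0⊕0⊕1⊕0 = 0
Overall=0, syndrome position=0 → no error.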